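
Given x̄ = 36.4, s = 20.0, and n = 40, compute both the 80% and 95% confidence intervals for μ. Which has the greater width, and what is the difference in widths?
95% CI is wider by 4.54

df = 39
80% CI: t* = 1.304, (32.28, 40.52), width = 2 · t* · s/√n = 8.25
95% CI: t* = 2.023, (30.00, 42.80), width = 2 · t* · s/√n = 12.79

The 95% CI is wider by 12.79 - 8.25 = 4.54.
Higher confidence requires a wider interval.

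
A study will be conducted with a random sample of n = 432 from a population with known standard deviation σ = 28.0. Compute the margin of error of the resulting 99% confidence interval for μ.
Margin of error = 3.47

Margin of error = z* · σ/√n
= 2.576 · 28.0/√432
= 2.576 · 28.0/20.7846
= 3.47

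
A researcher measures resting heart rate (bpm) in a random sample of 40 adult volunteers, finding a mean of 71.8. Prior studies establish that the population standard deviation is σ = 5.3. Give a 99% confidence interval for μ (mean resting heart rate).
(69.64, 73.96)

z-interval (σ known):
z* = 2.576 for 99% confidence

Margin of error = z* · σ/√n = 2.576 · 5.3/√40 = 2.16

CI: (71.8 - 2.16, 71.8 + 2.16) = (69.64, 73.96)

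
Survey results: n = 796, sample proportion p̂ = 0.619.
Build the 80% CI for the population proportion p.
(0.597, 0.641)

Proportion CI:
SE = √(p̂(1-p̂)/n) = √(0.619 · 0.381 / 796) = 0.01721

z* = 1.282
Margin = z* · SE = 1.282 · 0.01721 = 0.0221

CI: 0.619 ± 0.0221 = (0.597, 0.641)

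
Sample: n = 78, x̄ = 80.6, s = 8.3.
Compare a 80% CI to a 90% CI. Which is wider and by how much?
90% CI is wider by 0.70

df = 77
80% CI: t* = 1.293, (79.38, 81.82), width = 2 · t* · s/√n = 2.43
90% CI: t* = 1.665, (79.04, 82.16), width = 2 · t* · s/√n = 3.13

The 90% CI is wider by 3.13 - 2.43 = 0.70.
Higher confidence requires a wider interval.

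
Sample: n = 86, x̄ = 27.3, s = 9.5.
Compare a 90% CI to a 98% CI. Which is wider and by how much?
98% CI is wider by 1.45

df = 85
90% CI: t* = 1.663, (25.60, 29.00), width = 2 · t* · s/√n = 3.41
98% CI: t* = 2.371, (24.87, 29.73), width = 2 · t* · s/√n = 4.86

The 98% CI is wider by 4.86 - 3.41 = 1.45.
Higher confidence requires a wider interval.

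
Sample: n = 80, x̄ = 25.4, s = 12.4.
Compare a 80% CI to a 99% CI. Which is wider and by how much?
99% CI is wider by 3.74

df = 79
80% CI: t* = 1.292, (23.61, 27.19), width = 2 · t* · s/√n = 3.58
99% CI: t* = 2.640, (21.74, 29.06), width = 2 · t* · s/√n = 7.32

The 99% CI is wider by 7.32 - 3.58 = 3.74.
Higher confidence requires a wider interval.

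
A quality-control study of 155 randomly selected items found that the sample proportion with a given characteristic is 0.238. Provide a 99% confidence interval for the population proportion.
(0.150, 0.326)

Proportion CI:
SE = √(p̂(1-p̂)/n) = √(0.238 · 0.762 / 155) = 0.03421

z* = 2.576
Margin = z* · SE = 2.576 · 0.03421 = 0.0881

CI: 0.238 ± 0.0881 = (0.150, 0.326)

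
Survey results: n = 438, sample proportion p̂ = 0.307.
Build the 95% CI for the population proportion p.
(0.264, 0.350)

Proportion CI:
SE = √(p̂(1-p̂)/n) = √(0.307 · 0.693 / 438) = 0.02204

z* = 1.960
Margin = z* · SE = 1.960 · 0.02204 = 0.0432

CI: 0.307 ± 0.0432 = (0.264, 0.350)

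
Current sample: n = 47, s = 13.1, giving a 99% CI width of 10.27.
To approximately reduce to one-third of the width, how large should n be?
n ≈ 423

CI width ∝ 1/√n
To reduce width by factor 3, need √n to grow by 3 → need 3² = 9 times as many samples.

Current: n = 47, width = 10.27
New: n = 423, width ≈ 3.30

Width reduced by factor of 10.27/3.30 = 3.11.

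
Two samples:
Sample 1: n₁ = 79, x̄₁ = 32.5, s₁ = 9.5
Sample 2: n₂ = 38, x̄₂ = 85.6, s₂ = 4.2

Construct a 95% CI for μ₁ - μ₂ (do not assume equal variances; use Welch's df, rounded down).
(-55.61, -50.59)

Difference: x̄₁ - x̄₂ = -53.10
SE = √(s₁²/n₁ + s₂²/n₂) = √(9.5²/79 + 4.2²/38) = 1.2675
df = 114.44 → 114 (Welch–Satterthwaite, rounded down)
t* = 1.981

CI: -53.10 ± 1.981 · 1.2675 = -53.10 ± 2.51 = (-55.61, -50.59)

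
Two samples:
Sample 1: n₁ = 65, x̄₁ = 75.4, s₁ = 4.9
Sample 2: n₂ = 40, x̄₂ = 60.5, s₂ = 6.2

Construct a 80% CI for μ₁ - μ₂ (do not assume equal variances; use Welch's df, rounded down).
(13.41, 16.39)

Difference: x̄₁ - x̄₂ = 14.90
SE = √(s₁²/n₁ + s₂²/n₂) = √(4.9²/65 + 6.2²/40) = 1.1534
df = 68.57 → 68 (Welch–Satterthwaite, rounded down)
t* = 1.294

CI: 14.90 ± 1.294 · 1.1534 = 14.90 ± 1.49 = (13.41, 16.39)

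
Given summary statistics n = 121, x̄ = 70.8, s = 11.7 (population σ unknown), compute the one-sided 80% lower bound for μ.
μ ≥ 69.90

Lower bound (one-sided):
t* = 0.845 (one-sided for 80%)
Lower bound = x̄ - t* · s/√n = 70.8 - 0.845 · 11.7/√121 = 69.90

We are 80% confident that μ ≥ 69.90.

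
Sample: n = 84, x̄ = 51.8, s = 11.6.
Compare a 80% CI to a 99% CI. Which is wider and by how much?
99% CI is wider by 3.40

df = 83
80% CI: t* = 1.292, (50.16, 53.44), width = 2 · t* · s/√n = 3.27
99% CI: t* = 2.636, (48.46, 55.14), width = 2 · t* · s/√n = 6.67

The 99% CI is wider by 6.67 - 3.27 = 3.40.
Higher confidence requires a wider interval.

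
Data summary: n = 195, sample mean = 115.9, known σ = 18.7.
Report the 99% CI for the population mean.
(112.45, 119.35)

z-interval (σ known):
z* = 2.576 for 99% confidence

Margin of error = z* · σ/√n = 2.576 · 18.7/√195 = 3.45

CI: (115.9 - 3.45, 115.9 + 3.45) = (112.45, 119.35)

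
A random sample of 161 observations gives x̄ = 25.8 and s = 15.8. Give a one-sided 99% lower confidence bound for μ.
μ ≥ 22.87

Lower bound (one-sided):
t* = 2.350 (one-sided for 99%)
Lower bound = x̄ - t* · s/√n = 25.8 - 2.350 · 15.8/√161 = 22.87

We are 99% confident that μ ≥ 22.87.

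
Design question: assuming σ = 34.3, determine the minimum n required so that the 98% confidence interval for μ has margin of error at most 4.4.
n ≥ 329

For margin E ≤ 4.4:
n ≥ (z* · σ / E)²
n ≥ (2.326 · 34.3 / 4.4)²
n ≥ 328.78

Minimum n = 329 (rounding up)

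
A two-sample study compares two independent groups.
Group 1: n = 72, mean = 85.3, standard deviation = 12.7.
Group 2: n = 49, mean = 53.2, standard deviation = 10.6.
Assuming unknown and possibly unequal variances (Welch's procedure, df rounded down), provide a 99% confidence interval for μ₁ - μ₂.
(26.52, 37.68)

Difference: x̄₁ - x̄₂ = 32.10
SE = √(s₁²/n₁ + s₂²/n₂) = √(12.7²/72 + 10.6²/49) = 2.1291
df = 114.02 → 114 (Welch–Satterthwaite, rounded down)
t* = 2.620

CI: 32.10 ± 2.620 · 2.1291 = 32.10 ± 5.58 = (26.52, 37.68)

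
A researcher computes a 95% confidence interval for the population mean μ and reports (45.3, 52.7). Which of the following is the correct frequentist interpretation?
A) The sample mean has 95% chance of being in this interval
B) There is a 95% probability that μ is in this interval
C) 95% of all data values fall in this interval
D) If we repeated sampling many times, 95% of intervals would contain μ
D

A) Wrong — x̄ is observed and sits in the interval by construction.
B) Wrong — μ is fixed; the randomness lives in the interval, not in μ.
C) Wrong — a CI is about the parameter μ, not individual data values.
D) Correct — this is the frequentist long-run coverage interpretation.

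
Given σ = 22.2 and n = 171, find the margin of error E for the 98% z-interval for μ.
Margin of error = 3.95

Margin of error = z* · σ/√n
= 2.326 · 22.2/√171
= 2.326 · 22.2/13.0767
= 3.95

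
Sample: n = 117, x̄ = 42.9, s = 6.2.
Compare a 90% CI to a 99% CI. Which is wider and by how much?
99% CI is wider by 1.10

df = 116
90% CI: t* = 1.658, (41.95, 43.85), width = 2 · t* · s/√n = 1.90
99% CI: t* = 2.619, (41.40, 44.40), width = 2 · t* · s/√n = 3.00

The 99% CI is wider by 3.00 - 1.90 = 1.10.
Higher confidence requires a wider interval.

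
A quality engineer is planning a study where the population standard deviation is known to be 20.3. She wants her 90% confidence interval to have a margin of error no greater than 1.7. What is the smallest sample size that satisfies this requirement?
n ≥ 386

For margin E ≤ 1.7:
n ≥ (z* · σ / E)²
n ≥ (1.645 · 20.3 / 1.7)²
n ≥ 385.86

Minimum n = 386 (rounding up)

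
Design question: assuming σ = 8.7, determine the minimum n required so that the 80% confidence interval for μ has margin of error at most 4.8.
n ≥ 6

For margin E ≤ 4.8:
n ≥ (z* · σ / E)²
n ≥ (1.282 · 8.7 / 4.8)²
n ≥ 5.40

Minimum n = 6 (rounding up)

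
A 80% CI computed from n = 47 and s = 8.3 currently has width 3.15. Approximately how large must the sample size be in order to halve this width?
n ≈ 188

CI width ∝ 1/√n
To reduce width by factor 2, need √n to grow by 2 → need 2² = 4 times as many samples.

Current: n = 47, width = 3.15
New: n = 188, width ≈ 1.56

Width reduced by factor of 3.15/1.56 = 2.02.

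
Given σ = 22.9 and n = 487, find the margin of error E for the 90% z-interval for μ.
Margin of error = 1.71

Margin of error = z* · σ/√n
= 1.645 · 22.9/√487
= 1.645 · 22.9/22.0681
= 1.71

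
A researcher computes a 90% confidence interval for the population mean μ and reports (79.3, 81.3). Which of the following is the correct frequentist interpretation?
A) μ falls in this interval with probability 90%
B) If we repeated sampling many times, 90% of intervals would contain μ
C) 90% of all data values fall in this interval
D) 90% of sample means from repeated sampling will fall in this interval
B

A) Wrong — μ is fixed; the randomness lives in the interval, not in μ.
B) Correct — this is the frequentist long-run coverage interpretation.
C) Wrong — a CI is about the parameter μ, not individual data values.
D) Wrong — coverage applies to intervals containing μ, not to future x̄ values.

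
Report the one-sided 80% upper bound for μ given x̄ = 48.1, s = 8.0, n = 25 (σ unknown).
μ ≤ 49.47

Upper bound (one-sided):
t* = 0.857 (one-sided for 80%)
Upper bound = x̄ + t* · s/√n = 48.1 + 0.857 · 8.0/√25 = 49.47

We are 80% confident that μ ≤ 49.47.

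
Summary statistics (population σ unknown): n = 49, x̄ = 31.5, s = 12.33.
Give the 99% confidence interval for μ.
(26.78, 36.22)

t-interval (σ unknown):
df = n - 1 = 48
t* = 2.682 for 99% confidence

Margin of error = t* · s/√n = 2.682 · 12.33/√49 = 4.72

CI: (26.78, 36.22)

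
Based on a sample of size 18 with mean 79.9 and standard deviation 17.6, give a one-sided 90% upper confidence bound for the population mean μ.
μ ≤ 85.43

Upper bound (one-sided):
t* = 1.333 (one-sided for 90%)
Upper bound = x̄ + t* · s/√n = 79.9 + 1.333 · 17.6/√18 = 85.43

We are 90% confident that μ ≤ 85.43.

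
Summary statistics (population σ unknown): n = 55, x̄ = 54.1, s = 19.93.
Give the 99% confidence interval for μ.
(46.92, 61.28)

t-interval (σ unknown):
df = n - 1 = 54
t* = 2.670 for 99% confidence

Margin of error = t* · s/√n = 2.670 · 19.93/√55 = 7.18

CI: (46.92, 61.28)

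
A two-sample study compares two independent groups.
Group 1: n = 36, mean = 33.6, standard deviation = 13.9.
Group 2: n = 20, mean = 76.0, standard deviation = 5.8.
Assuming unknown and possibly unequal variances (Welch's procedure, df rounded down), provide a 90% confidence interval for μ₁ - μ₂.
(-46.85, -37.95)

Difference: x̄₁ - x̄₂ = -42.40
SE = √(s₁²/n₁ + s₂²/n₂) = √(13.9²/36 + 5.8²/20) = 2.6550
df = 51.13 → 51 (Welch–Satterthwaite, rounded down)
t* = 1.675

CI: -42.40 ± 1.675 · 2.6550 = -42.40 ± 4.45 = (-46.85, -37.95)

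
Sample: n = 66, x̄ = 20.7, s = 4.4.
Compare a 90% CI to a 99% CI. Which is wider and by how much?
99% CI is wider by 1.06

df = 65
90% CI: t* = 1.669, (19.80, 21.60), width = 2 · t* · s/√n = 1.81
99% CI: t* = 2.654, (19.26, 22.14), width = 2 · t* · s/√n = 2.87

The 99% CI is wider by 2.87 - 1.81 = 1.06.
Higher confidence requires a wider interval.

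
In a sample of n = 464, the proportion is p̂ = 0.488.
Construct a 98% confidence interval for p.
(0.434, 0.542)

Proportion CI:
SE = √(p̂(1-p̂)/n) = √(0.488 · 0.512 / 464) = 0.02321

z* = 2.326
Margin = z* · SE = 2.326 · 0.02321 = 0.0540

CI: 0.488 ± 0.0540 = (0.434, 0.542)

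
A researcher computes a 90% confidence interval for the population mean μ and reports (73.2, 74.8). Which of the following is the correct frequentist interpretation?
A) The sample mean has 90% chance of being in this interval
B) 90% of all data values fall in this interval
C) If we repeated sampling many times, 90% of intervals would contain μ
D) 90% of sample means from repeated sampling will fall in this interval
C

A) Wrong — x̄ is observed and sits in the interval by construction.
B) Wrong — a CI is about the parameter μ, not individual data values.
C) Correct — this is the frequentist long-run coverage interpretation.
D) Wrong — coverage applies to intervals containing μ, not to future x̄ values.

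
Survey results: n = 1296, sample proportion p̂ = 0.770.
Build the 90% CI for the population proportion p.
(0.751, 0.789)

Proportion CI:
SE = √(p̂(1-p̂)/n) = √(0.770 · 0.230 / 1296) = 0.01169

z* = 1.645
Margin = z* · SE = 1.645 · 0.01169 = 0.0192

CI: 0.770 ± 0.0192 = (0.751, 0.789)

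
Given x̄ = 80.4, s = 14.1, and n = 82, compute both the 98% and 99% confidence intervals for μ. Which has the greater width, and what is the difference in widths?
99% CI is wider by 0.83

df = 81
98% CI: t* = 2.373, (76.71, 84.09), width = 2 · t* · s/√n = 7.39
99% CI: t* = 2.638, (76.29, 84.51), width = 2 · t* · s/√n = 8.22

The 99% CI is wider by 8.22 - 7.39 = 0.83.
Higher confidence requires a wider interval.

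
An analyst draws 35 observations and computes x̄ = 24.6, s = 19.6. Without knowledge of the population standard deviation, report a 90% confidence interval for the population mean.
(19.00, 30.20)

t-interval (σ unknown):
df = n - 1 = 34
t* = 1.691 for 90% confidence

Margin of error = t* · s/√n = 1.691 · 19.6/√35 = 5.60

CI: (19.00, 30.20)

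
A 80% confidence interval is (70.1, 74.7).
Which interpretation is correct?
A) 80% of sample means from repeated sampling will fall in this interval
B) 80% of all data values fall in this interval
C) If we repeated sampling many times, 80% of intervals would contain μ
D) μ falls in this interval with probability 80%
C

A) Wrong — coverage applies to intervals containing μ, not to future x̄ values.
B) Wrong — a CI is about the parameter μ, not individual data values.
C) Correct — this is the frequentist long-run coverage interpretation.
D) Wrong — μ is fixed; the randomness lives in the interval, not in μ.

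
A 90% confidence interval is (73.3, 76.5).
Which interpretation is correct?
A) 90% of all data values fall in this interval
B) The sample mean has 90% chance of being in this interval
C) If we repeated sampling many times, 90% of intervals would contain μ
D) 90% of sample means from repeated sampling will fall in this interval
C

A) Wrong — a CI is about the parameter μ, not individual data values.
B) Wrong — x̄ is observed and sits in the interval by construction.
C) Correct — this is the frequentist long-run coverage interpretation.
D) Wrong — coverage applies to intervals containing μ, not to future x̄ values.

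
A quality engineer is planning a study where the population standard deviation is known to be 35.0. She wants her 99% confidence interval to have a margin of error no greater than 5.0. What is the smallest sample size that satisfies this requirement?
n ≥ 326

For margin E ≤ 5.0:
n ≥ (z* · σ / E)²
n ≥ (2.576 · 35.0 / 5.0)²
n ≥ 325.15

Minimum n = 326 (rounding up)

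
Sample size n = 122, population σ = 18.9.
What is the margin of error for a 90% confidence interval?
Margin of error = 2.81

Margin of error = z* · σ/√n
= 1.645 · 18.9/√122
= 1.645 · 18.9/11.0454
= 2.81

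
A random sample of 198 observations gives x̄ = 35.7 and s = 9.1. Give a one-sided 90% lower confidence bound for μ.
μ ≥ 34.87

Lower bound (one-sided):
t* = 1.286 (one-sided for 90%)
Lower bound = x̄ - t* · s/√n = 35.7 - 1.286 · 9.1/√198 = 34.87

We are 90% confident that μ ≥ 34.87.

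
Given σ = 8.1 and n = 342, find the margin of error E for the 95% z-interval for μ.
Margin of error = 0.86

Margin of error = z* · σ/√n
= 1.960 · 8.1/√342
= 1.960 · 8.1/18.4932
= 0.86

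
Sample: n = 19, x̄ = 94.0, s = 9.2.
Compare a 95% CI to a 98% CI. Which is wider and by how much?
98% CI is wider by 1.90

df = 18
95% CI: t* = 2.101, (89.57, 98.43), width = 2 · t* · s/√n = 8.87
98% CI: t* = 2.552, (88.61, 99.39), width = 2 · t* · s/√n = 10.77

The 98% CI is wider by 10.77 - 8.87 = 1.90.
Higher confidence requires a wider interval.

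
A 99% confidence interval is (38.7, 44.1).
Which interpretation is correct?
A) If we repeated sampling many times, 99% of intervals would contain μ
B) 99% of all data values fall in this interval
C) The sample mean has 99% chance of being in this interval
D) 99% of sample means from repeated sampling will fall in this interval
A

A) Correct — this is the frequentist long-run coverage interpretation.
B) Wrong — a CI is about the parameter μ, not individual data values.
C) Wrong — x̄ is observed and sits in the interval by construction.
D) Wrong — coverage applies to intervals containing μ, not to future x̄ values.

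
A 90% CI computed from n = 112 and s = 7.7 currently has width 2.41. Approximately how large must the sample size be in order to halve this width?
n ≈ 448

CI width ∝ 1/√n
To reduce width by factor 2, need √n to grow by 2 → need 2² = 4 times as many samples.

Current: n = 112, width = 2.41
New: n = 448, width ≈ 1.20

Width reduced by factor of 2.41/1.20 = 2.01.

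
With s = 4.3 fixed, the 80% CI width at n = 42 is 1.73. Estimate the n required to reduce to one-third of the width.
n ≈ 378

CI width ∝ 1/√n
To reduce width by factor 3, need √n to grow by 3 → need 3² = 9 times as many samples.

Current: n = 42, width = 1.73
New: n = 378, width ≈ 0.57

Width reduced by factor of 1.73/0.57 = 3.04.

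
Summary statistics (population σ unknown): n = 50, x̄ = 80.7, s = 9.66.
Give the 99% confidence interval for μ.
(77.04, 84.36)

t-interval (σ unknown):
df = n - 1 = 49
t* = 2.680 for 99% confidence

Margin of error = t* · s/√n = 2.680 · 9.66/√50 = 3.66

CI: (77.04, 84.36)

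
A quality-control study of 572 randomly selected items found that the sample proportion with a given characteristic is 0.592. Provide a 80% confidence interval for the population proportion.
(0.566, 0.618)

Proportion CI:
SE = √(p̂(1-p̂)/n) = √(0.592 · 0.408 / 572) = 0.02055

z* = 1.282
Margin = z* · SE = 1.282 · 0.02055 = 0.0263

CI: 0.592 ± 0.0263 = (0.566, 0.618)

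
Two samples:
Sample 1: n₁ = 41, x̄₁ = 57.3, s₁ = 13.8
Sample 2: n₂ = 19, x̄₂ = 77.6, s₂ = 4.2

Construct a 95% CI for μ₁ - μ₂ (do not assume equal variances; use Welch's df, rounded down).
(-25.04, -15.56)

Difference: x̄₁ - x̄₂ = -20.30
SE = √(s₁²/n₁ + s₂²/n₂) = √(13.8²/41 + 4.2²/19) = 2.3608
df = 52.89 → 52 (Welch–Satterthwaite, rounded down)
t* = 2.007

CI: -20.30 ± 2.007 · 2.3608 = -20.30 ± 4.74 = (-25.04, -15.56)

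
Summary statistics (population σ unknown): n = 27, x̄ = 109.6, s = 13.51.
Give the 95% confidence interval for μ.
(104.25, 114.95)

t-interval (σ unknown):
df = n - 1 = 26
t* = 2.056 for 95% confidence

Margin of error = t* · s/√n = 2.056 · 13.51/√27 = 5.35

CI: (104.25, 114.95)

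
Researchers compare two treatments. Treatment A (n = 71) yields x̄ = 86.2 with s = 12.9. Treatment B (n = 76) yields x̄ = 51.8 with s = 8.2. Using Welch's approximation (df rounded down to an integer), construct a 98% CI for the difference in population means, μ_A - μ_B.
(30.16, 38.64)

Difference: x̄₁ - x̄₂ = 34.40
SE = √(s₁²/n₁ + s₂²/n₂) = √(12.9²/71 + 8.2²/76) = 1.7968
df = 117.23 → 117 (Welch–Satterthwaite, rounded down)
t* = 2.359

CI: 34.40 ± 2.359 · 1.7968 = 34.40 ± 4.24 = (30.16, 38.64)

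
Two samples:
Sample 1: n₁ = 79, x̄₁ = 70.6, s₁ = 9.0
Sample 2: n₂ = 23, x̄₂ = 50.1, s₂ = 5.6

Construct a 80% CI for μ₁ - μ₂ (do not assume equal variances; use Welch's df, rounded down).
(18.50, 22.50)

Difference: x̄₁ - x̄₂ = 20.50
SE = √(s₁²/n₁ + s₂²/n₂) = √(9.0²/79 + 5.6²/23) = 1.5456
df = 58.24 → 58 (Welch–Satterthwaite, rounded down)
t* = 1.296

CI: 20.50 ± 1.296 · 1.5456 = 20.50 ± 2.00 = (18.50, 22.50)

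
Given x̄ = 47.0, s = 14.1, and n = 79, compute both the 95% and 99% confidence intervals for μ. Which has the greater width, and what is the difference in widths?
99% CI is wider by 2.06

df = 78
95% CI: t* = 1.991, (43.84, 50.16), width = 2 · t* · s/√n = 6.32
99% CI: t* = 2.640, (42.81, 51.19), width = 2 · t* · s/√n = 8.38

The 99% CI is wider by 8.38 - 6.32 = 2.06.
Higher confidence requires a wider interval.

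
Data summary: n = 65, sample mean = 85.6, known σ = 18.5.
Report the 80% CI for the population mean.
(82.66, 88.54)

z-interval (σ known):
z* = 1.282 for 80% confidence

Margin of error = z* · σ/√n = 1.282 · 18.5/√65 = 2.94

CI: (85.6 - 2.94, 85.6 + 2.94) = (82.66, 88.54)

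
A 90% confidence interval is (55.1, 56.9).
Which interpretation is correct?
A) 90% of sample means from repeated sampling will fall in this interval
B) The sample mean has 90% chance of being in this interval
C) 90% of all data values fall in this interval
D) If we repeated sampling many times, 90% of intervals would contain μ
D

A) Wrong — coverage applies to intervals containing μ, not to future x̄ values.
B) Wrong — x̄ is observed and sits in the interval by construction.
C) Wrong — a CI is about the parameter μ, not individual data values.
D) Correct — this is the frequentist long-run coverage interpretation.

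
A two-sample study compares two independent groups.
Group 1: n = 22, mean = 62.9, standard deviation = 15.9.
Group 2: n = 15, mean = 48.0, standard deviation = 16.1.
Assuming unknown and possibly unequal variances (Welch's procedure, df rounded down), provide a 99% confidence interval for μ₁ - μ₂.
(0.12, 29.68)

Difference: x̄₁ - x̄₂ = 14.90
SE = √(s₁²/n₁ + s₂²/n₂) = √(15.9²/22 + 16.1²/15) = 5.3640
df = 29.97 → 29 (Welch–Satterthwaite, rounded down)
t* = 2.756

CI: 14.90 ± 2.756 · 5.3640 = 14.90 ± 14.78 = (0.12, 29.68)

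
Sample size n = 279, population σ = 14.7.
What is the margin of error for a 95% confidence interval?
Margin of error = 1.72

Margin of error = z* · σ/√n
= 1.960 · 14.7/√279
= 1.960 · 14.7/16.7033
= 1.72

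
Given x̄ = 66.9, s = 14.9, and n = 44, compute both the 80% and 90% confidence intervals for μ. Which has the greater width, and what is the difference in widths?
90% CI is wider by 1.70

df = 43
80% CI: t* = 1.302, (63.98, 69.82), width = 2 · t* · s/√n = 5.85
90% CI: t* = 1.681, (63.12, 70.68), width = 2 · t* · s/√n = 7.55

The 90% CI is wider by 7.55 - 5.85 = 1.70.
Higher confidence requires a wider interval.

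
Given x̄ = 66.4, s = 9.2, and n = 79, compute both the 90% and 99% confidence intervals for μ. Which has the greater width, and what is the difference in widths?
99% CI is wider by 2.02

df = 78
90% CI: t* = 1.665, (64.68, 68.12), width = 2 · t* · s/√n = 3.45
99% CI: t* = 2.640, (63.67, 69.13), width = 2 · t* · s/√n = 5.47

The 99% CI is wider by 5.47 - 3.45 = 2.02.
Higher confidence requires a wider interval.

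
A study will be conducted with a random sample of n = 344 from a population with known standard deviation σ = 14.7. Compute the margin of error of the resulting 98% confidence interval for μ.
Margin of error = 1.84

Margin of error = z* · σ/√n
= 2.326 · 14.7/√344
= 2.326 · 14.7/18.5472
= 1.84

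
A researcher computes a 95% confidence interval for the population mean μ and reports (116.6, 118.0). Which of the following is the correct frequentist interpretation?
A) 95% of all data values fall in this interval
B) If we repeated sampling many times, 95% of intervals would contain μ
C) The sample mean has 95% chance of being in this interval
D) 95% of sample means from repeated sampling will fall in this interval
B

A) Wrong — a CI is about the parameter μ, not individual data values.
B) Correct — this is the frequentist long-run coverage interpretation.
C) Wrong — x̄ is observed and sits in the interval by construction.
D) Wrong — coverage applies to intervals containing μ, not to future x̄ values.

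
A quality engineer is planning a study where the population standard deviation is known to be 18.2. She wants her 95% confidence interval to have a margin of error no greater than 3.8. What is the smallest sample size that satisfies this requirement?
n ≥ 89

For margin E ≤ 3.8:
n ≥ (z* · σ / E)²
n ≥ (1.960 · 18.2 / 3.8)²
n ≥ 88.12

Minimum n = 89 (rounding up)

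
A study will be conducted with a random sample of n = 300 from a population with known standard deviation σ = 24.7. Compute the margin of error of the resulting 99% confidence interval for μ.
Margin of error = 3.67

Margin of error = z* · σ/√n
= 2.576 · 24.7/√300
= 2.576 · 24.7/17.3205
= 3.67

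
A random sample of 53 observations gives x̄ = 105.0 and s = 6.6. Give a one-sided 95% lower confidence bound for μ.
μ ≥ 103.48

Lower bound (one-sided):
t* = 1.675 (one-sided for 95%)
Lower bound = x̄ - t* · s/√n = 105.0 - 1.675 · 6.6/√53 = 103.48

We are 95% confident that μ ≥ 103.48.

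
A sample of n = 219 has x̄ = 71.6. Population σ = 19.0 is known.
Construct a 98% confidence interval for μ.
(68.61, 74.59)

z-interval (σ known):
z* = 2.326 for 98% confidence

Margin of error = z* · σ/√n = 2.326 · 19.0/√219 = 2.99

CI: (71.6 - 2.99, 71.6 + 2.99) = (68.61, 74.59)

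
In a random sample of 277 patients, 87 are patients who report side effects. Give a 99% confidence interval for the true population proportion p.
(0.242, 0.386)

Proportion CI:
p̂ = 87/277 = 0.31408
SE = √(p̂(1-p̂)/n) = √(0.31408 · 0.68592 / 277) = 0.02789

z* = 2.576
Margin = z* · SE = 2.576 · 0.02789 = 0.0718

CI: 0.31408 ± 0.0718 = (0.242, 0.386)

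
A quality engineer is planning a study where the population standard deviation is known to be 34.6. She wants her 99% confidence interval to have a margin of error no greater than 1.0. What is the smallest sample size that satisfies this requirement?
n ≥ 7945

For margin E ≤ 1.0:
n ≥ (z* · σ / E)²
n ≥ (2.576 · 34.6 / 1.0)²
n ≥ 7944.09

Minimum n = 7945 (rounding up)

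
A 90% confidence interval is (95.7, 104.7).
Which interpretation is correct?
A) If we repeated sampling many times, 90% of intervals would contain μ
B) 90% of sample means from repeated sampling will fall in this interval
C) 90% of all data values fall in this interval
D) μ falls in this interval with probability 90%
A

A) Correct — this is the frequentist long-run coverage interpretation.
B) Wrong — coverage applies to intervals containing μ, not to future x̄ values.
C) Wrong — a CI is about the parameter μ, not individual data values.
D) Wrong — μ is fixed; the randomness lives in the interval, not in μ.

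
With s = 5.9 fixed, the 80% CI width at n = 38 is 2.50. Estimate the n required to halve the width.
n ≈ 152

CI width ∝ 1/√n
To reduce width by factor 2, need √n to grow by 2 → need 2² = 4 times as many samples.

Current: n = 38, width = 2.50
New: n = 152, width ≈ 1.23

Width reduced by factor of 2.50/1.23 = 2.03.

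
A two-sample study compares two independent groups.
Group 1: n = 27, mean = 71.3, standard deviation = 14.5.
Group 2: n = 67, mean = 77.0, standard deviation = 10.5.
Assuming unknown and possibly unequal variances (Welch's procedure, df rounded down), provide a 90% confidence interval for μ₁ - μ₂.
(-10.88, -0.52)

Difference: x̄₁ - x̄₂ = -5.70
SE = √(s₁²/n₁ + s₂²/n₂) = √(14.5²/27 + 10.5²/67) = 3.0712
df = 37.49 → 37 (Welch–Satterthwaite, rounded down)
t* = 1.687

CI: -5.70 ± 1.687 · 3.0712 = -5.70 ± 5.18 = (-10.88, -0.52)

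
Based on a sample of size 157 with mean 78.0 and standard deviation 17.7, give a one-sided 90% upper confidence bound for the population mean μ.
μ ≤ 79.82

Upper bound (one-sided):
t* = 1.287 (one-sided for 90%)
Upper bound = x̄ + t* · s/√n = 78.0 + 1.287 · 17.7/√157 = 79.82

We are 90% confident that μ ≤ 79.82.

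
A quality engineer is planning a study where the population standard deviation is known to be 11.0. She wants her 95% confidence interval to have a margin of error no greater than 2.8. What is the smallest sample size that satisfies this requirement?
n ≥ 60

For margin E ≤ 2.8:
n ≥ (z* · σ / E)²
n ≥ (1.960 · 11.0 / 2.8)²
n ≥ 59.29

Minimum n = 60 (rounding up)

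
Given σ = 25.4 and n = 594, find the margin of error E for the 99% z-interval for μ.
Margin of error = 2.68

Margin of error = z* · σ/√n
= 2.576 · 25.4/√594
= 2.576 · 25.4/24.3721
= 2.68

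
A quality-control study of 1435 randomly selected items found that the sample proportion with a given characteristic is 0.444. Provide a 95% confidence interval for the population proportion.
(0.418, 0.470)

Proportion CI:
SE = √(p̂(1-p̂)/n) = √(0.444 · 0.556 / 1435) = 0.01312

z* = 1.960
Margin = z* · SE = 1.960 · 0.01312 = 0.0257

CI: 0.444 ± 0.0257 = (0.418, 0.470)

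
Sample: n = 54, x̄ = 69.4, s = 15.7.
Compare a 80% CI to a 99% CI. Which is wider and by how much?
99% CI is wider by 5.87

df = 53
80% CI: t* = 1.298, (66.63, 72.17), width = 2 · t* · s/√n = 5.55
99% CI: t* = 2.672, (63.69, 75.11), width = 2 · t* · s/√n = 11.42

The 99% CI is wider by 11.42 - 5.55 = 5.87.
Higher confidence requires a wider interval.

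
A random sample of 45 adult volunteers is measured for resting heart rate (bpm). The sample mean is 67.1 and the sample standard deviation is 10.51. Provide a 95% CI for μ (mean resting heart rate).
(63.94, 70.26)

t-interval (σ unknown):
df = n - 1 = 44
t* = 2.015 for 95% confidence

Margin of error = t* · s/√n = 2.015 · 10.51/√45 = 3.16

CI: (63.94, 70.26)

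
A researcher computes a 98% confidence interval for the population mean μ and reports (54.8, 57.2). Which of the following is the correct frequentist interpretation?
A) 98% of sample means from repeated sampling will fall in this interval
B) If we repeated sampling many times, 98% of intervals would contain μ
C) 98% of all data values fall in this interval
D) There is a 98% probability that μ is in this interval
B

A) Wrong — coverage applies to intervals containing μ, not to future x̄ values.
B) Correct — this is the frequentist long-run coverage interpretation.
C) Wrong — a CI is about the parameter μ, not individual data values.
D) Wrong — μ is fixed; the randomness lives in the interval, not in μ.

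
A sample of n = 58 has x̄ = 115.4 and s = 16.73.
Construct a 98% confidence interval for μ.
(110.14, 120.66)

t-interval (σ unknown):
df = n - 1 = 57
t* = 2.394 for 98% confidence

Margin of error = t* · s/√n = 2.394 · 16.73/√58 = 5.26

CI: (110.14, 120.66)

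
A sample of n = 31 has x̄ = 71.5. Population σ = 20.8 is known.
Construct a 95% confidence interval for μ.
(64.18, 78.82)

z-interval (σ known):
z* = 1.960 for 95% confidence

Margin of error = z* · σ/√n = 1.960 · 20.8/√31 = 7.32

CI: (71.5 - 7.32, 71.5 + 7.32) = (64.18, 78.82)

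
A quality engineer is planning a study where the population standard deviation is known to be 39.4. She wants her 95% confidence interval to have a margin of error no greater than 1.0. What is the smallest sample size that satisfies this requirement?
n ≥ 5964

For margin E ≤ 1.0:
n ≥ (z* · σ / E)²
n ≥ (1.960 · 39.4 / 1.0)²
n ≥ 5963.55

Minimum n = 5964 (rounding up)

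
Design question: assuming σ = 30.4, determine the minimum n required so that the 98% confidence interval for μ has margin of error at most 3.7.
n ≥ 366

For margin E ≤ 3.7:
n ≥ (z* · σ / E)²
n ≥ (2.326 · 30.4 / 3.7)²
n ≥ 365.23

Minimum n = 366 (rounding up)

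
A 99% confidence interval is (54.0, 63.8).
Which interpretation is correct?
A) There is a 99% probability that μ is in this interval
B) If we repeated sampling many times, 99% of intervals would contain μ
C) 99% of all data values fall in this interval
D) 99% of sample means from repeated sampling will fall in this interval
B

A) Wrong — μ is fixed; the randomness lives in the interval, not in μ.
B) Correct — this is the frequentist long-run coverage interpretation.
C) Wrong — a CI is about the parameter μ, not individual data values.
D) Wrong — coverage applies to intervals containing μ, not to future x̄ values.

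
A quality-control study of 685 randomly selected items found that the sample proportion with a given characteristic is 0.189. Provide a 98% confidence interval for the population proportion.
(0.154, 0.224)

Proportion CI:
SE = √(p̂(1-p̂)/n) = √(0.189 · 0.811 / 685) = 0.01496

z* = 2.326
Margin = z* · SE = 2.326 · 0.01496 = 0.0348

CI: 0.189 ± 0.0348 = (0.154, 0.224)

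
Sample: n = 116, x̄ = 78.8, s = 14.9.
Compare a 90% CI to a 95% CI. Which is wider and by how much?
95% CI is wider by 0.89

df = 115
90% CI: t* = 1.658, (76.51, 81.09), width = 2 · t* · s/√n = 4.59
95% CI: t* = 1.981, (76.06, 81.54), width = 2 · t* · s/√n = 5.48

The 95% CI is wider by 5.48 - 4.59 = 0.89.
Higher confidence requires a wider interval.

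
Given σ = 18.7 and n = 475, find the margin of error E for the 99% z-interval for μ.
Margin of error = 2.21

Margin of error = z* · σ/√n
= 2.576 · 18.7/√475
= 2.576 · 18.7/21.7945
= 2.21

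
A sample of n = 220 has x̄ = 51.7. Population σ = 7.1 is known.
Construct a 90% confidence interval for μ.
(50.91, 52.49)

z-interval (σ known):
z* = 1.645 for 90% confidence

Margin of error = z* · σ/√n = 1.645 · 7.1/√220 = 0.79

CI: (51.7 - 0.79, 51.7 + 0.79) = (50.91, 52.49)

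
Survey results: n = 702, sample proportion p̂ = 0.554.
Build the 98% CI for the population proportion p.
(0.510, 0.598)

Proportion CI:
SE = √(p̂(1-p̂)/n) = √(0.554 · 0.446 / 702) = 0.01876

z* = 2.326
Margin = z* · SE = 2.326 · 0.01876 = 0.0436

CI: 0.554 ± 0.0436 = (0.510, 0.598)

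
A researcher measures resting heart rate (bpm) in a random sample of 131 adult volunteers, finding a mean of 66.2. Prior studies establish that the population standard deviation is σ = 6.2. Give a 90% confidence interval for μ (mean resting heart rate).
(65.31, 67.09)

z-interval (σ known):
z* = 1.645 for 90% confidence

Margin of error = z* · σ/√n = 1.645 · 6.2/√131 = 0.89

CI: (66.2 - 0.89, 66.2 + 0.89) = (65.31, 67.09)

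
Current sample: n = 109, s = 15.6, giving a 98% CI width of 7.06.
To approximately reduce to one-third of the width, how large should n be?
n ≈ 981

CI width ∝ 1/√n
To reduce width by factor 3, need √n to grow by 3 → need 3² = 9 times as many samples.

Current: n = 109, width = 7.06
New: n = 981, width ≈ 2.32

Width reduced by factor of 7.06/2.32 = 3.04.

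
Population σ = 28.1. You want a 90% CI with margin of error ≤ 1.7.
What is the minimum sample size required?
n ≥ 740

For margin E ≤ 1.7:
n ≥ (z* · σ / E)²
n ≥ (1.645 · 28.1 / 1.7)²
n ≥ 739.34

Minimum n = 740 (rounding up)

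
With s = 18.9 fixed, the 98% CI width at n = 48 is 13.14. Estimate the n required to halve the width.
n ≈ 192

CI width ∝ 1/√n
To reduce width by factor 2, need √n to grow by 2 → need 2² = 4 times as many samples.

Current: n = 48, width = 13.14
New: n = 192, width ≈ 6.40

Width reduced by factor of 13.14/6.40 = 2.05.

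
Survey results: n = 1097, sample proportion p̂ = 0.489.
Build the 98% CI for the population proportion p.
(0.454, 0.524)

Proportion CI:
SE = √(p̂(1-p̂)/n) = √(0.489 · 0.511 / 1097) = 0.01509

z* = 2.326
Margin = z* · SE = 2.326 · 0.01509 = 0.0351

CI: 0.489 ± 0.0351 = (0.454, 0.524)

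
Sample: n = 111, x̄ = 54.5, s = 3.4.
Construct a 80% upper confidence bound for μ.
μ ≤ 54.77

Upper bound (one-sided):
t* = 0.845 (one-sided for 80%)
Upper bound = x̄ + t* · s/√n = 54.5 + 0.845 · 3.4/√111 = 54.77

We are 80% confident that μ ≤ 54.77.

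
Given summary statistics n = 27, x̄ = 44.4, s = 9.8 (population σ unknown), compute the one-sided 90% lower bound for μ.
μ ≥ 41.92

Lower bound (one-sided):
t* = 1.315 (one-sided for 90%)
Lower bound = x̄ - t* · s/√n = 44.4 - 1.315 · 9.8/√27 = 41.92

We are 90% confident that μ ≥ 41.92.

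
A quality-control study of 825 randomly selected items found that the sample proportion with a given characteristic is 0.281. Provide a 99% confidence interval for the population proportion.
(0.241, 0.321)

Proportion CI:
SE = √(p̂(1-p̂)/n) = √(0.281 · 0.719 / 825) = 0.01565

z* = 2.576
Margin = z* · SE = 2.576 · 0.01565 = 0.0403

CI: 0.281 ± 0.0403 = (0.241, 0.321)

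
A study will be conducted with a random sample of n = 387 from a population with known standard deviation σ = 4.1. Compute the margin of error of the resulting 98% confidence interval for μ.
Margin of error = 0.48

Margin of error = z* · σ/√n
= 2.326 · 4.1/√387
= 2.326 · 4.1/19.6723
= 0.48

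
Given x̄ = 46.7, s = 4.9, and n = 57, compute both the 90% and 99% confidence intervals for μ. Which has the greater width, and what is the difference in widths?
99% CI is wider by 1.29

df = 56
90% CI: t* = 1.673, (45.61, 47.79), width = 2 · t* · s/√n = 2.17
99% CI: t* = 2.667, (44.97, 48.43), width = 2 · t* · s/√n = 3.46

The 99% CI is wider by 3.46 - 2.17 = 1.29.
Higher confidence requires a wider interval.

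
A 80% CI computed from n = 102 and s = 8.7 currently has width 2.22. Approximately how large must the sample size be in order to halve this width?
n ≈ 408

CI width ∝ 1/√n
To reduce width by factor 2, need √n to grow by 2 → need 2² = 4 times as many samples.

Current: n = 102, width = 2.22
New: n = 408, width ≈ 1.11

Width reduced by factor of 2.22/1.11 = 2.00.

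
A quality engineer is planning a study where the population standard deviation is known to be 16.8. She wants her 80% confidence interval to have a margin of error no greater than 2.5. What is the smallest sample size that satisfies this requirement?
n ≥ 75

For margin E ≤ 2.5:
n ≥ (z* · σ / E)²
n ≥ (1.282 · 16.8 / 2.5)²
n ≥ 74.22

Minimum n = 75 (rounding up)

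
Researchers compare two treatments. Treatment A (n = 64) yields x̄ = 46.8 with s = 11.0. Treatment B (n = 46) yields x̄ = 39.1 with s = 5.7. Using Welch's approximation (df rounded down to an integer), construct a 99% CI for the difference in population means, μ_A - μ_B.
(3.47, 11.93)

Difference: x̄₁ - x̄₂ = 7.70
SE = √(s₁²/n₁ + s₂²/n₂) = √(11.0²/64 + 5.7²/46) = 1.6115
df = 99.44 → 99 (Welch–Satterthwaite, rounded down)
t* = 2.626

CI: 7.70 ± 2.626 · 1.6115 = 7.70 ± 4.23 = (3.47, 11.93)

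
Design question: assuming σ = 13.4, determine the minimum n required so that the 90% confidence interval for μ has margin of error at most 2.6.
n ≥ 72

For margin E ≤ 2.6:
n ≥ (z* · σ / E)²
n ≥ (1.645 · 13.4 / 2.6)²
n ≥ 71.88

Minimum n = 72 (rounding up)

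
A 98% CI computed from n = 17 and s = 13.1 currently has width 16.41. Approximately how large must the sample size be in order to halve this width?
n ≈ 68

CI width ∝ 1/√n
To reduce width by factor 2, need √n to grow by 2 → need 2² = 4 times as many samples.

Current: n = 17, width = 16.41
New: n = 68, width ≈ 7.57

Width reduced by factor of 16.41/7.57 = 2.17.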